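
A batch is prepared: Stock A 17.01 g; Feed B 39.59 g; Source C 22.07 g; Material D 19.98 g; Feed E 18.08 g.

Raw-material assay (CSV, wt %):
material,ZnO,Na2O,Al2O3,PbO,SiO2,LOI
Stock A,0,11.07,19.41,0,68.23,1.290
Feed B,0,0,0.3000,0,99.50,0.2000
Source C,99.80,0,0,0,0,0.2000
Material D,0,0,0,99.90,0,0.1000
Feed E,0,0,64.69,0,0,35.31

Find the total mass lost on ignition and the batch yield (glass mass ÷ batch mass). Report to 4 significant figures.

LOI loss = 6.747 g; glass = 110.0 g; yield = 94.22%

Rounding to 4 significant figures applies to each intermediate as printed. All arithmetic runs at full precision in all steps — each reported result takes just one rounding — derived quantities, which include glass mass, LOI, yield, totals, the five compositions, are rebuilt at full float precision, as quoted within either problem or answer, from the weighed amounts per 110.0 g of glass.
Material-by-material LOI:
  Stock A: 17.01 × 0.01290 = 0.2194 g
  Feed B: 39.59 × 0.002000 = 0.07918 g
  Source C: 22.07 × 0.002000 = 0.04414 g
  Material D: 19.98 × 0.001000 = 0.01998 g
  Feed E: 18.08 × 0.3531 = 6.384 g
Total LOI = 6.747 g
Glass = batch − LOI = 116.7 − 6.747 = 110.0 g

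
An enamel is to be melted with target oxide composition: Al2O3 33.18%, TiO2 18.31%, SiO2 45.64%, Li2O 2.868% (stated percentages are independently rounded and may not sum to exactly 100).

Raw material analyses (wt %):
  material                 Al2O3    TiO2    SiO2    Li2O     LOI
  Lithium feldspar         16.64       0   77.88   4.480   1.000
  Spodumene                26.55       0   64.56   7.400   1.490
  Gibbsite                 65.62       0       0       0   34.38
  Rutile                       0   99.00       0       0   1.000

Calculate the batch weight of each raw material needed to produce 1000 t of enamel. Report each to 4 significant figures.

The intermediate values appear rounded off to 4 significant figures in the printout — the whole derivation carries exact precision throughout; each reported number sees exactly one rounding; derived quantities (the yield, LOI, the four compositions, glass mass, totals) are re-derived using the weight values per 1000 t of glass in full precision as set out in the question or the answer.
Oxide mass targets, per 1000 t enamel:
  Al2O3: 33.18% × 1000 = 331.8 t
  TiO2: 18.31% × 1000 = 183.1 t
  SiO2: 45.64% × 1000 = 456.4 t
  Li2O: 2.868% × 1000 = 28.68 t
A balance pass over the oxides, working from each reported weight, under the basis named above (delivered sums recover each target inside rounding margins):
  Al2O3: 531.5·0.1664 + 65.81·0.2655 + 344.2·0.6562 = 331.8 t (target 331.8 t)
  TiO2: 184.9·0.9900 = 183.1 t (target 183.1 t)
  SiO2: 531.5·0.7788 + 65.81·0.6456 = 456.4 t (target 456.4 t)
  Li2O: 531.5·0.04480 + 65.81·0.07400 = 28.68 t (target 28.68 t)
Consistency of the glass mass: total charge less LOI = 999.9 t (the Σ of target masses is 1000 t; basis as stated: 1000 t — a pure rounding effect).
Batch total: Σ batch = 1126 t; the LOI term Σ batch·LOI equals 126.5 t; yield: glass divided by total = 88.77%.

Batch per 1000 t enamel:
  Lithium feldspar: 531.5 t
  Spodumene: 65.81 t
  Gibbsite: 344.2 t
  Rutile: 184.9 t
Total batch = 1126 t; LOI loss = 126.5 t; yield = 88.77%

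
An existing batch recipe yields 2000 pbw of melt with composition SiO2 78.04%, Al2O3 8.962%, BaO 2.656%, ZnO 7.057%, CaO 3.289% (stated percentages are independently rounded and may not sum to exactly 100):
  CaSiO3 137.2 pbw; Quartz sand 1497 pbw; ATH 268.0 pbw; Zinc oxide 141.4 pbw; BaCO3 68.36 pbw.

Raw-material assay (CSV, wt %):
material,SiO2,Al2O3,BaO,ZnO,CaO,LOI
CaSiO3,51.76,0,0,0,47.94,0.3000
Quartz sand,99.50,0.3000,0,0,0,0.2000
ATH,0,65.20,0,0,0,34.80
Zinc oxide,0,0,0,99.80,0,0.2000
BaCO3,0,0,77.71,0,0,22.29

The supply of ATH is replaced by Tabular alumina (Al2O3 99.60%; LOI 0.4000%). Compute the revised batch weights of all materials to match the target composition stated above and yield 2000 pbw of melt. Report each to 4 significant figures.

Working values are shown rounded off to 4 significant figures within the worked lines; all internal work holds full float precision through every step; each reported result takes a single rounding — the derived quantities, including yield, ignition loss, net glass mass, the five compositions, totals, are computed using the weight values per 2000 pbw of glass in exact precision, as given in question or answer.
Target oxide masses per 2000 pbw melt:
  SiO2: 78.04% × 2000 = 1561 pbw
  Al2O3: 8.962% × 2000 = 179.2 pbw
  BaO: 2.656% × 2000 = 53.12 pbw
  ZnO: 7.057% × 2000 = 141.1 pbw
  CaO: 3.289% × 2000 = 65.78 pbw
Balance tally, oxide-wise, working from each reported weight, on the stated basis (each sum matches its target mass within answer rounding):
  SiO2: 137.2·0.5176 + 1497·0.9950 = 1561 pbw (target 1561 pbw)
  Al2O3: 1497·0.003000 + 175.5·0.9960 = 179.3 pbw (target 179.2 pbw)
  BaO: 68.36·0.7771 = 53.12 pbw (target 53.12 pbw)
  ZnO: 141.4·0.9980 = 141.1 pbw (target 141.1 pbw)
  CaO: 137.2·0.4794 = 65.77 pbw (target 65.78 pbw)
Auditing the glass mass value: batch Σ − ignition loss = 2000 pbw (targets for the oxides total 2000 pbw; versus the stated basis of 2000 pbw — rounding explains the deltas).
Total batch = Σ batch = 2019 pbw; the LOI term Σ batch·LOI equals 19.63 pbw; glass ÷ batch gives a yield of 99.03%.

Revised batch per 2000 pbw melt:
  CaSiO3: 137.2 pbw
  Quartz sand: 1497 pbw
  Tabular alumina: 175.5 pbw
  Zinc oxide: 141.4 pbw
  BaCO3: 68.36 pbw
Total batch = 2019 pbw; LOI loss = 19.63 pbw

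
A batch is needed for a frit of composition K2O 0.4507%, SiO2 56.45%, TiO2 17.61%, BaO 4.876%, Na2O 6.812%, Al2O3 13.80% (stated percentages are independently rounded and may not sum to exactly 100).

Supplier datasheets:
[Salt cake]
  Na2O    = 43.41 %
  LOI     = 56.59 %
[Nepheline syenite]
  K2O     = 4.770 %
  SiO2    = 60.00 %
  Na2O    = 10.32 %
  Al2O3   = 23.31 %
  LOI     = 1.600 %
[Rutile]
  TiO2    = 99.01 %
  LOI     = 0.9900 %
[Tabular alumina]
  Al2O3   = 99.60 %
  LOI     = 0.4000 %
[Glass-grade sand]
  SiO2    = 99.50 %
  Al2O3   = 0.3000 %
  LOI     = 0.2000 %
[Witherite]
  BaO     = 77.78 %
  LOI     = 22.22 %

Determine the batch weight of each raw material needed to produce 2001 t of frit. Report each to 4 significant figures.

Each numeric step carries exact precision in all steps. Rounding to four significant figures governs every mid-chain value as shown. Every reported number is rounded only once — derived quantities, which include the six compositions, the totals, glass mass, the yield, LOI, are rebuilt in exact precision, precisely as stated by either problem or answer, starting from the weights per 2001 t of glass.
Per-oxide target masses for 2001 t frit:
  K2O: 0.4507% × 2001 = 9.019 t
  SiO2: 56.45% × 2001 = 1130 t
  TiO2: 17.61% × 2001 = 352.4 t
  BaO: 4.876% × 2001 = 97.57 t
  Na2O: 6.812% × 2001 = 136.3 t
  Al2O3: 13.80% × 2001 = 276.1 t
Checking each oxide sum per the reported batch figures, on the stated basis (target by target, the sums agree once rounding is allowed for):
  K2O: 189.1·0.04770 = 9.020 t (target 9.019 t)
  SiO2: 189.1·0.6000 + 1021·0.9950 = 1129 t (target 1130 t)
  TiO2: 355.9·0.9901 = 352.4 t (target 352.4 t)
  BaO: 125.4·0.7778 = 97.54 t (target 97.57 t)
  Na2O: 269.1·0.4341 + 189.1·0.1032 = 136.3 t (target 136.3 t)
  Al2O3: 189.1·0.2331 + 229.9·0.9960 + 1021·0.003000 = 276.1 t (target 276.1 t)
Mass balance on the glass: the batch minus its LOI: 2001 t (targets for the oxides total 2001 t; against the stated basis, 2001 t — deltas are rounding alone).
Batch total: Σ batch = 2190 t; LOI loss = Σ batch·LOI = 189.7 t; yield, glass over the total, = 91.34%.

Batch per 2001 t frit:
  Salt cake: 269.1 t
  Nepheline syenite: 189.1 t
  Rutile: 355.9 t
  Tabular alumina: 229.9 t
  Glass-grade sand: 1021 t
  Witherite: 125.4 t
Total batch = 2190 t; LOI loss = 189.7 t; yield = 91.34%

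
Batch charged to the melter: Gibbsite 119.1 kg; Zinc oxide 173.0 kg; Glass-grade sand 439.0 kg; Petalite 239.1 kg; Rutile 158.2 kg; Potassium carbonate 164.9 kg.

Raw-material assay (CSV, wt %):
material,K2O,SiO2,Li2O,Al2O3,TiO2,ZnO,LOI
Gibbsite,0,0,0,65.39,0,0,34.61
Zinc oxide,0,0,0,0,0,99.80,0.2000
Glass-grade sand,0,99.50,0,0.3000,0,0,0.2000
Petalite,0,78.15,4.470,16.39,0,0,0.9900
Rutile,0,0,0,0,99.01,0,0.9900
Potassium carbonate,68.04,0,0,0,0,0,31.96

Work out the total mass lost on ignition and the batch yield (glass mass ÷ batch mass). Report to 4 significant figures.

LOI loss = 99.08 kg; glass = 1194 kg; yield = 92.34%

Each numeric step holds exact precision at every stage; mid-chain values are displayed, rounded to four significant digits, as written — every reported value receives exactly one rounding. The derived quantities (glass mass, totals, ignition loss, the yield, the six compositions) are computed at full precision using the weight values for 1194 kg of glass, as given in the problem or the answer.
Each material's LOI contribution:
  Gibbsite: 119.1 × 0.3461 = 41.22 kg
  Zinc oxide: 173.0 × 0.002000 = 0.3460 kg
  Glass-grade sand: 439.0 × 0.002000 = 0.8780 kg
  Petalite: 239.1 × 0.009900 = 2.367 kg
  Rutile: 158.2 × 0.009900 = 1.566 kg
  Potassium carbonate: 164.9 × 0.3196 = 52.70 kg
Total LOI = 99.08 kg
Glass = batch − LOI = 1293 − 99.08 = 1194 kg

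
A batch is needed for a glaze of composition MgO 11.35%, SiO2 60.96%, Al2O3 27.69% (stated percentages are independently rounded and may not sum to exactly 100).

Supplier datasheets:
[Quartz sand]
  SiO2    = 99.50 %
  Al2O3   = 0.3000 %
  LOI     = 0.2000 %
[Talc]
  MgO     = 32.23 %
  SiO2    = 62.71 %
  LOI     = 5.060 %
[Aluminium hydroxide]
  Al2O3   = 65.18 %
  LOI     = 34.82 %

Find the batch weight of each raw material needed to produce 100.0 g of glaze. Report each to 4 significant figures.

Batch per 100.0 g glaze:
  Quartz sand: 39.07 g
  Talc: 35.22 g
  Aluminium hydroxide: 42.30 g
Total batch = 116.6 g; LOI loss = 16.59 g; yield = 85.77%

Rounding to 4 significant digits extends to each intermediate as displayed. All arithmetic maintains full float precision from first step to last — a single rounding completes each reported result. Derived quantities are re-derived in exact precision (three oxide percentages, the yield, net glass mass, totals, LOI) from the batch weights at 100.0 g of glass as set out in the problem or the answer.
Target masses of each oxide per 100.0 g glaze:
  MgO: 11.35% × 100.0 = 11.35 g
  SiO2: 60.96% × 100.0 = 60.96 g
  Al2O3: 27.69% × 100.0 = 27.69 g
Oxide-by-oxide audit from the weights as reported, against the basis in use (sums match the target masses within answer rounding):
  MgO: 35.22·0.3223 = 11.35 g (target 11.35 g)
  SiO2: 39.07·0.9950 + 35.22·0.6271 = 60.96 g (target 60.96 g)
  Al2O3: 39.07·0.003000 + 42.30·0.6518 = 27.69 g (target 27.69 g)
Auditing the glass mass value: batch total minus LOI = 100.0 g (per-oxide target masses sum to 100.0 g; basis as stated: 100.0 g — a pure rounding effect).
Summing the batch: Σ batch = 116.6 g; LOI loss = Σ batch·LOI = 16.59 g; yield: glass divided by total = 85.77%.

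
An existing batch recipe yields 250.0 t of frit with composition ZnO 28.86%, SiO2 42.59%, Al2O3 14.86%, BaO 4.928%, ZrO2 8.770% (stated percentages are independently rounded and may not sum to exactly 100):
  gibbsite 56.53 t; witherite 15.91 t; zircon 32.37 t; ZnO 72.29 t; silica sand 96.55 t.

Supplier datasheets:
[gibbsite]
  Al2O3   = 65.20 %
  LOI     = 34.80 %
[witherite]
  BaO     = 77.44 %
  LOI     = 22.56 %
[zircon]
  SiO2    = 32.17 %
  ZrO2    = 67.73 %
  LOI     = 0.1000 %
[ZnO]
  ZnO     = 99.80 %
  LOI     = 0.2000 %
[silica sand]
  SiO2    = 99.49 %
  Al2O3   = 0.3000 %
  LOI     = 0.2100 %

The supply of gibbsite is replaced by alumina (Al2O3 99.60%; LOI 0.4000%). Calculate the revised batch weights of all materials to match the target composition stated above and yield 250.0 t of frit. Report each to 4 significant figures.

Revised batch per 250.0 t frit:
  alumina: 37.01 t
  witherite: 15.91 t
  zircon: 32.37 t
  ZnO: 72.29 t
  silica sand: 96.55 t
Total batch = 254.1 t; LOI loss = 4.117 t

Each numeric step maintains exact precision in every operation; the intermediate values are shown rounded to 4 significant digits as written; a single rounding produces every reported value. Derived quantities, which include glass mass, the totals, five oxide percentages, the yield, LOI, are computed in full float precision, as written in the problem or the answer, from the weighed amounts at 250.0 t of glass.
Per-oxide target masses for 250.0 t frit:
  ZnO: 28.86% × 250.0 = 72.15 t
  SiO2: 42.59% × 250.0 = 106.5 t
  Al2O3: 14.86% × 250.0 = 37.15 t
  BaO: 4.928% × 250.0 = 12.32 t
  ZrO2: 8.770% × 250.0 = 21.92 t
Mass-balance tally per oxide using the reported weights, per the basis as stated (target by target, the sums agree up to rounding of the answer):
  ZnO: 72.29·0.9980 = 72.15 t (target 72.15 t)
  SiO2: 32.37·0.3217 + 96.55·0.9949 = 106.5 t (target 106.5 t)
  Al2O3: 37.01·0.9960 + 96.55·0.003000 = 37.15 t (target 37.15 t)
  BaO: 15.91·0.7744 = 12.32 t (target 12.32 t)
  ZrO2: 32.37·0.6773 = 21.92 t (target 21.92 t)
Glass-mass bookkeeping: Σ batch − LOI loss = 250.0 t (per-oxide target masses sum to 250.0 t; the stated basis being 250.0 t — any gap is answer rounding).
Whole-batch sum: Σ batch = 254.1 t; LOI loss = Σ batch·LOI = 4.117 t; yield = glass ÷ total batch = 98.38%.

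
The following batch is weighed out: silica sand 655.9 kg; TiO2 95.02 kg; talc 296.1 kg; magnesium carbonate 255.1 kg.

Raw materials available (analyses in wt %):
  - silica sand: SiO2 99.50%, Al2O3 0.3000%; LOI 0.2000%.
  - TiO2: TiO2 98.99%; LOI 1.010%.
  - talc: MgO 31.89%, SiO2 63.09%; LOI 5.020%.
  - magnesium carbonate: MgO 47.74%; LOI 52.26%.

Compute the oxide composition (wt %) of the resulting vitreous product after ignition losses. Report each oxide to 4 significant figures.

Each numeric step keeps full precision in every operation. Values along the way are shown rounded off to 4 significant figures as written. Each reported number is rounded once only. The derived quantities (the yield, the totals, four oxide percentages, ignition loss, glass mass) are re-derived using the weight values on 1152 kg of glass at exact precision as given in problem or answer.
Oxide-by-oxide delivered mass:
  TiO2: 95.02·0.9899 = 94.06 kg
  MgO: 296.1·0.3189 + 255.1·0.4774 = 216.2 kg
  SiO2: 655.9·0.9950 + 296.1·0.6309 = 839.4 kg
  Al2O3: 655.9·0.003000 = 1.968 kg
LOI: 655.9·0.002000 + 95.02·0.01010 + 296.1·0.05020 + 255.1·0.5226 = 150.5 kg
Glass = total batch minus LOI = 1302 − 150.5 = 1152 kg (consistent with Σ oxide mass)
wt % = oxide mass / glass mass × 100

Glass mass = 1152 kg (batch 1302 − LOI 150.5).
Composition: TiO2 8.167%, MgO 18.77%, SiO2 72.89%, Al2O3 0.1709%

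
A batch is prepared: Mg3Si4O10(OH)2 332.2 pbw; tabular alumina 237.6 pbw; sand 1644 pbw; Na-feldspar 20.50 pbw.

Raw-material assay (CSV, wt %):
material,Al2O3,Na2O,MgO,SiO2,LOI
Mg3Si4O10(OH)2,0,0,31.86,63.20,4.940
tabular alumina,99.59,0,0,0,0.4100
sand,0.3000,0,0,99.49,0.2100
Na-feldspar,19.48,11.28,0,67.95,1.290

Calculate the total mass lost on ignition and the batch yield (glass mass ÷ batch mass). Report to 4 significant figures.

The intermediate values are printed with 4-significant-digit rounding in the working. Full float precision is maintained at each step — every reported figure is rounded only once. All derived quantities (LOI, the yield, net glass mass, totals, the four compositions) are recomputed in exact precision from the weighed amounts at 2213 pbw of glass, as given in problem or answer.
Per-material ignition loss:
  Mg3Si4O10(OH)2: 332.2 × 0.04940 = 16.41 pbw
  tabular alumina: 237.6 × 0.004100 = 0.9742 pbw
  sand: 1644 × 0.002100 = 3.452 pbw
  Na-feldspar: 20.50 × 0.01290 = 0.2645 pbw
Total LOI = 21.10 pbw
Glass = batch − LOI = 2234 − 21.10 = 2213 pbw

LOI loss = 21.10 pbw; glass = 2213 pbw; yield = 99.06%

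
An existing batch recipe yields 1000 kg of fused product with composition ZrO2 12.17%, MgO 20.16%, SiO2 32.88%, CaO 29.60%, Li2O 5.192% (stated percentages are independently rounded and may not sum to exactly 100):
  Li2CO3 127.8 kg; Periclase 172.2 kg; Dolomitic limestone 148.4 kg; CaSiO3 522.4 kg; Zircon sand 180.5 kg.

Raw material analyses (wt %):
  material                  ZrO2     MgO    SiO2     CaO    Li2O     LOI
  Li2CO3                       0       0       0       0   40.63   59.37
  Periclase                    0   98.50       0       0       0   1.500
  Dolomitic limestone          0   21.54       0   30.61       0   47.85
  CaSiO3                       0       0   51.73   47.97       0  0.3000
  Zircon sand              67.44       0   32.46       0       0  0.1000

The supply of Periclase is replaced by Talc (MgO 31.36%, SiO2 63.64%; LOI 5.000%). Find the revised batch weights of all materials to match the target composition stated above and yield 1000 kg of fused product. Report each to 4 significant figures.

Revised batch per 1000 kg fused product:
  Li2CO3: 127.8 kg
  Talc: 232.7 kg
  Dolomitic limestone: 597.1 kg
  CaSiO3: 236.0 kg
  Zircon sand: 180.5 kg
Total batch = 1374 kg; LOI loss = 374.1 kg

Every computation keeps full precision at every stage. Values along the way are displayed, with 4-significant-figure rounding, at each printed step. Every reported figure takes exactly one rounding; the derived quantities (yield, LOI, net glass mass, totals, the five compositions) are computed at exact precision from the batch weights for 1000 kg of glass, exactly as printed in the problem or answer text.
Oxide mass targets, per 1000 kg fused product:
  ZrO2: 12.17% × 1000 = 121.7 kg
  MgO: 20.16% × 1000 = 201.6 kg
  SiO2: 32.88% × 1000 = 328.8 kg
  CaO: 29.60% × 1000 = 296.0 kg
  Li2O: 5.192% × 1000 = 51.92 kg
Oxide-by-oxide audit on the weights just shown, for the quoted basis mass (sums match the target masses modulo rounding of the values):
  ZrO2: 180.5·0.6744 = 121.7 kg (target 121.7 kg)
  MgO: 232.7·0.3136 + 597.1·0.2154 = 201.6 kg (target 201.6 kg)
  SiO2: 232.7·0.6364 + 236.0·0.5173 + 180.5·0.3246 = 328.8 kg (target 328.8 kg)
  CaO: 597.1·0.3061 + 236.0·0.4797 = 296.0 kg (target 296.0 kg)
  Li2O: 127.8·0.4063 = 51.93 kg (target 51.92 kg)
Glass-mass bookkeeping: net batch after ignition = 1000 kg (oxide target masses add up to 1000 kg; the stated basis being 1000 kg — deltas are rounding alone).
Summing the batch: Σ batch = 1374 kg; LOI loss = Σ batch·LOI = 374.1 kg; yield, glass over the total, = 72.77%.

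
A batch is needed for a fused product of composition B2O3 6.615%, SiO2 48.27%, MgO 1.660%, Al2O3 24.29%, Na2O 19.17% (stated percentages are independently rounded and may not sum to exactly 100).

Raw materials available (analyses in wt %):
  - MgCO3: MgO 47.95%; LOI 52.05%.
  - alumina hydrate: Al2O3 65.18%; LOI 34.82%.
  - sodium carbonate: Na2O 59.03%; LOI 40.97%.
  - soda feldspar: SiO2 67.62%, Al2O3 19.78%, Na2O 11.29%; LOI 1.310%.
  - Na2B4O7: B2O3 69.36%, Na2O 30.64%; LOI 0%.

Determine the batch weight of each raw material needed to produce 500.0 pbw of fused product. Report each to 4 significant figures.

Batch per 500.0 pbw fused product:
  MgCO3: 17.31 pbw
  alumina hydrate: 78.02 pbw
  sodium carbonate: 69.36 pbw
  soda feldspar: 356.9 pbw
  Na2B4O7: 47.69 pbw
Total batch = 569.3 pbw; LOI loss = 69.27 pbw; yield = 87.83%

The intermediate values are shown rounded to four significant digits; the whole derivation maintains full precision through the solve — every reported result sees exactly one rounding. The derived quantities, including the yield, LOI, net glass mass, totals, five oxide percentages, are recomputed starting from the weights at 500.0 pbw of glass in full float precision as they appear in either problem or answer.
Oxide-by-oxide targets in 500.0 pbw fused product:
  B2O3: 6.615% × 500.0 = 33.08 pbw
  SiO2: 48.27% × 500.0 = 241.4 pbw
  MgO: 1.660% × 500.0 = 8.300 pbw
  Al2O3: 24.29% × 500.0 = 121.4 pbw
  Na2O: 19.17% × 500.0 = 95.85 pbw
Sums-versus-targets review given the weights on record, at the basis given (target by target, the sums agree up to rounding of the answer):
  B2O3: 47.69·0.6936 = 33.08 pbw (target 33.08 pbw)
  SiO2: 356.9·0.6762 = 241.3 pbw (target 241.4 pbw)
  MgO: 17.31·0.4795 = 8.300 pbw (target 8.300 pbw)
  Al2O3: 78.02·0.6518 + 356.9·0.1978 = 121.4 pbw (target 121.4 pbw)
  Na2O: 69.36·0.5903 + 356.9·0.1129 + 47.69·0.3064 = 95.85 pbw (target 95.85 pbw)
Glass-mass sanity pass: batch total minus LOI = 500.0 pbw (targets for the oxides total 500.0 pbw; versus the stated basis of 500.0 pbw — a pure rounding effect).
Batch grand total — Σ batch = 569.3 pbw; LOI removed, Σ of batch·LOI: 69.27 pbw; the yield ratio, glass ÷ batch: 87.83%.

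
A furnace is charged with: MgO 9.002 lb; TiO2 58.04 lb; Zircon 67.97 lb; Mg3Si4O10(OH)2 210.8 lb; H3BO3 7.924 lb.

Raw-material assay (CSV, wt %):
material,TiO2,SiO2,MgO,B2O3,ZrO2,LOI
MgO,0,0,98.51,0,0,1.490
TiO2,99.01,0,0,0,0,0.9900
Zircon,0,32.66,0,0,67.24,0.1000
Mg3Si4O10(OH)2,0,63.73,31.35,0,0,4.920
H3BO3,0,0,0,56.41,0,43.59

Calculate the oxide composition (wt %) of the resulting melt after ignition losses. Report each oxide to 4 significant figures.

Glass mass = 339.1 lb (batch 353.7 − LOI 14.60).
Composition: TiO2 16.94%, SiO2 46.16%, MgO 22.10%, B2O3 1.318%, ZrO2 13.48%

The intermediate values are displayed (rounded to 4 significant figures) at each printed step — exact precision is held at every stage. Exactly one rounding goes into every reported figure; the derived quantities, including net glass mass, the totals, ignition loss, the five compositions, yield, are rebuilt starting from the weights at 339.1 lb of glass at full float precision, as quoted within the problem or the answer.
Oxide masses out of the charge:
  TiO2: 58.04·0.9901 = 57.47 lb
  SiO2: 67.97·0.3266 + 210.8·0.6373 = 156.5 lb
  MgO: 9.002·0.9851 + 210.8·0.3135 = 74.95 lb
  B2O3: 7.924·0.5641 = 4.470 lb
  ZrO2: 67.97·0.6724 = 45.70 lb
LOI: 9.002·0.01490 + 58.04·0.009900 + 67.97·0.001000 + 210.8·0.04920 + 7.924·0.4359 = 14.60 lb
Glass = total batch minus LOI = 353.7 − 14.60 = 339.1 lb (= the summed oxide contributions)
each wt % is 100 × oxide ÷ glass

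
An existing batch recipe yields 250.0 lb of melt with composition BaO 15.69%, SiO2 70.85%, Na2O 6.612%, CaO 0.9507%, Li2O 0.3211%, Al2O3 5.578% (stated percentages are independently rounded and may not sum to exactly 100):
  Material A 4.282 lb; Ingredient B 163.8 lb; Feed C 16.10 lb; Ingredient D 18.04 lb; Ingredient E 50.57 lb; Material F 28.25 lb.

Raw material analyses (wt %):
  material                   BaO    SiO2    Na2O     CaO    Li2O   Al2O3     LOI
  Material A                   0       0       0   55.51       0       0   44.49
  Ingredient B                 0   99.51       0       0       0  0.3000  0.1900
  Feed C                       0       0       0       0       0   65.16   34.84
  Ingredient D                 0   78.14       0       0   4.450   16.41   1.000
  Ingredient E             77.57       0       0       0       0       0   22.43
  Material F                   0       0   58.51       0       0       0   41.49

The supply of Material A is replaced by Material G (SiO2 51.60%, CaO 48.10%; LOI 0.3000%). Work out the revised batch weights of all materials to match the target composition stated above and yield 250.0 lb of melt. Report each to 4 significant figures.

Revised batch per 250.0 lb melt:
  Material G: 4.941 lb
  Ingredient B: 161.3 lb
  Feed C: 16.12 lb
  Ingredient D: 18.04 lb
  Ingredient E: 50.57 lb
  Material F: 28.25 lb
Total batch = 279.2 lb; LOI loss = 29.18 lb

The whole derivation runs at exact precision at each step — working values are printed rounded off to 4 significant digits in the working — exactly one rounding lands on every reported value; all derived quantities, including the totals, LOI, the six compositions, the yield, glass mass, are computed from the weighed amounts per 250.0 lb of glass in full precision, exactly as shown in question or answer.
Per-oxide target masses for 250.0 lb melt:
  BaO: 15.69% × 250.0 = 39.22 lb
  SiO2: 70.85% × 250.0 = 177.1 lb
  Na2O: 6.612% × 250.0 = 16.53 lb
  CaO: 0.9507% × 250.0 = 2.377 lb
  Li2O: 0.3211% × 250.0 = 0.8028 lb
  Al2O3: 5.578% × 250.0 = 13.94 lb
Per-oxide balance check using the reported weights, for the quoted basis mass (summed amounts equal target values modulo rounding of the values):
  BaO: 50.57·0.7757 = 39.23 lb (target 39.22 lb)
  SiO2: 4.941·0.5160 + 161.3·0.9951 + 18.04·0.7814 = 177.2 lb (target 177.1 lb)
  Na2O: 28.25·0.5851 = 16.53 lb (target 16.53 lb)
  CaO: 4.941·0.4810 = 2.377 lb (target 2.377 lb)
  Li2O: 18.04·0.04450 = 0.8028 lb (target 0.8028 lb)
  Al2O3: 161.3·0.003000 + 16.12·0.6516 + 18.04·0.1641 = 13.95 lb (target 13.94 lb)
Glass-mass closure: whole batch net of LOI = 250.0 lb (the targets, summed, come to 250.0 lb; with the basis standing at 250.0 lb — deltas are rounding alone).
Batch total: Σ batch = 279.2 lb; ignition loss, Σ(batch × LOI) = 29.18 lb; as yield: glass ÷ batch → 89.55%.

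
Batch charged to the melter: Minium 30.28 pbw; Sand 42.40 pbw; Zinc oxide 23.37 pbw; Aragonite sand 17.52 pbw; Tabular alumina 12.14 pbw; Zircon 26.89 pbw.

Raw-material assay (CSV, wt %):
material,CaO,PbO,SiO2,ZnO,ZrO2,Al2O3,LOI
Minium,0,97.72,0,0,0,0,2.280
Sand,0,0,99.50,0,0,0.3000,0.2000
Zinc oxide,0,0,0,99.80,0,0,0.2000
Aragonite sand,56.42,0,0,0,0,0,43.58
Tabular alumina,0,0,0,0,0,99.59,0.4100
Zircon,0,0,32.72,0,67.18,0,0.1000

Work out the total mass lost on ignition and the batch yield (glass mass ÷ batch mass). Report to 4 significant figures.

Mid-chain values are displayed rounded off to 4 significant digits in the printout; every computation carries full precision throughout; exactly one rounding goes into each reported result. All derived quantities (LOI, yield, totals, six oxide percentages, net glass mass) are carried from the batch weights for 144.1 pbw of glass at full float precision, exactly as shown in either problem or answer.
Per-material ignition loss:
  Minium: 30.28 × 0.02280 = 0.6904 pbw
  Sand: 42.40 × 0.002000 = 0.08480 pbw
  Zinc oxide: 23.37 × 0.002000 = 0.04674 pbw
  Aragonite sand: 17.52 × 0.4358 = 7.635 pbw
  Tabular alumina: 12.14 × 0.004100 = 0.04977 pbw
  Zircon: 26.89 × 0.001000 = 0.02689 pbw
Total LOI = 8.534 pbw
Glass = batch − LOI = 152.6 − 8.534 = 144.1 pbw

LOI loss = 8.534 pbw; glass = 144.1 pbw; yield = 94.41%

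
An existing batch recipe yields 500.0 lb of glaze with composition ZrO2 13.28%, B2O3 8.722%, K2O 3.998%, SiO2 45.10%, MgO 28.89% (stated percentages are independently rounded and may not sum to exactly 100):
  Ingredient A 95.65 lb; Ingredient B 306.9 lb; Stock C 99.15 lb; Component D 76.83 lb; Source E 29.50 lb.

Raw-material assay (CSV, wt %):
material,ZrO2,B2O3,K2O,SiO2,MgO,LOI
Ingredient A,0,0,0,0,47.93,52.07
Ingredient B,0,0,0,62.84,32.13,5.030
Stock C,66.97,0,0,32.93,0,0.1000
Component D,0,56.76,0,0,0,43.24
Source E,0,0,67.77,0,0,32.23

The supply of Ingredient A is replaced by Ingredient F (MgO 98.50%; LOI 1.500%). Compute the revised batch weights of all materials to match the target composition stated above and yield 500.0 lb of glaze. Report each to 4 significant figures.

Revised batch per 500.0 lb glaze:
  Ingredient F: 46.54 lb
  Ingredient B: 306.9 lb
  Stock C: 99.15 lb
  Component D: 76.83 lb
  Source E: 29.50 lb
Total batch = 558.9 lb; LOI loss = 58.96 lb

Every computation carries exact precision through every step — working values are rounded to 4 significant figures when quoted; every reported result takes a single rounding. Derived quantities, which include net glass mass, yield, LOI, the five compositions, the totals, are recomputed at full float precision, as quoted within the question or the answer, starting from the weights per 500.0 lb of glass.
Oxide-by-oxide targets in 500.0 lb glaze:
  ZrO2: 13.28% × 500.0 = 66.40 lb
  B2O3: 8.722% × 500.0 = 43.61 lb
  K2O: 3.998% × 500.0 = 19.99 lb
  SiO2: 45.10% × 500.0 = 225.5 lb
  MgO: 28.89% × 500.0 = 144.4 lb
Sums-versus-targets review from the weights as reported, on the stated basis (sum by sum, the targets are met modulo rounding of the values):
  ZrO2: 99.15·0.6697 = 66.40 lb (target 66.40 lb)
  B2O3: 76.83·0.5676 = 43.61 lb (target 43.61 lb)
  K2O: 29.50·0.6777 = 19.99 lb (target 19.99 lb)
  SiO2: 306.9·0.6284 + 99.15·0.3293 = 225.5 lb (target 225.5 lb)
  MgO: 46.54·0.9850 + 306.9·0.3213 = 144.4 lb (target 144.4 lb)
Auditing the glass mass value: total charge less LOI = 500.0 lb (oxide target masses add up to 500.0 lb; against the stated basis, 500.0 lb — deltas are rounding alone).
Summing the batch: Σ batch = 558.9 lb; loss to ignition Σ batch·LOI = 58.96 lb; the yield ratio, glass ÷ batch: 89.45%.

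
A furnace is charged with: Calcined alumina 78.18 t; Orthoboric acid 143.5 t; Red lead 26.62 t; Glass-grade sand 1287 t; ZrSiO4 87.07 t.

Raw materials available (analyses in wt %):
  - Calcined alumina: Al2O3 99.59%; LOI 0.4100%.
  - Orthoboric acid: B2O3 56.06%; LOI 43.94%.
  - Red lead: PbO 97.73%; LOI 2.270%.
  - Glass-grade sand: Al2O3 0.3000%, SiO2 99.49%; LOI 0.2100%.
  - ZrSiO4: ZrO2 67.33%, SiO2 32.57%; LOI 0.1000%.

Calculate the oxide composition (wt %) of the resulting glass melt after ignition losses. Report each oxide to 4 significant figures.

Glass mass = 1556 t (batch 1622 − LOI 66.77).
Composition: PbO 1.672%, B2O3 5.171%, ZrO2 3.769%, Al2O3 5.253%, SiO2 84.13%

Mid-chain values are printed, with 4-significant-digit rounding, across the worked steps — all arithmetic runs at exact precision through the solve — each reported figure includes exactly one rounding; all derived quantities (totals, five oxide percentages, LOI, yield, glass mass) are recomputed from the weighed amounts at 1556 t of glass at exact precision precisely as stated by the problem or the answer.
Delivered oxide masses:
  PbO: 26.62·0.9773 = 26.02 t
  B2O3: 143.5·0.5606 = 80.45 t
  ZrO2: 87.07·0.6733 = 58.62 t
  Al2O3: 78.18·0.9959 + 1287·0.003000 = 81.72 t
  SiO2: 1287·0.9949 + 87.07·0.3257 = 1309 t
LOI: 78.18·0.004100 + 143.5·0.4394 + 26.62·0.02270 + 1287·0.002100 + 87.07·0.001000 = 66.77 t
Net of LOI, the glass mass = 1622 − 66.77 = 1556 t (consistent with Σ oxide mass)
wt % = oxide mass / glass mass × 100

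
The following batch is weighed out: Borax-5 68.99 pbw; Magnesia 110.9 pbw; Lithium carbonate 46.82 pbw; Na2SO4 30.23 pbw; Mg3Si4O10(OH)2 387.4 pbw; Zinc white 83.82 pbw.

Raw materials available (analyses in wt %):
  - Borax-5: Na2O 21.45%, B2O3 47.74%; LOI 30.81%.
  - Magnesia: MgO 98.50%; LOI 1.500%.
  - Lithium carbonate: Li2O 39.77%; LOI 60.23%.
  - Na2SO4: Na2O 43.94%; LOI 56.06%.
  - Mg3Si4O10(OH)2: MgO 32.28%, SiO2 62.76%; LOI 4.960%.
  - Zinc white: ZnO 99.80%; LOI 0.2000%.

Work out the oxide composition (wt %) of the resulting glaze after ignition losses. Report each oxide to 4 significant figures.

Each numeric step holds exact precision at each step; the intermediate values are rounded off to 4 significant figures when quoted; each reported number undergoes a single rounding; all derived quantities, which include the yield, six oxide percentages, the totals, ignition loss, glass mass, are recomputed at full precision, exactly as printed in the problem or answer text, starting from the weights on 640.7 pbw of glass.
Per-oxide mass from batch:
  Na2O: 68.99·0.2145 + 30.23·0.4394 = 28.08 pbw
  MgO: 110.9·0.9850 + 387.4·0.3228 = 234.3 pbw
  Li2O: 46.82·0.3977 = 18.62 pbw
  SiO2: 387.4·0.6276 = 243.1 pbw
  ZnO: 83.82·0.9980 = 83.65 pbw
  B2O3: 68.99·0.4774 = 32.94 pbw
LOI: 68.99·0.3081 + 110.9·0.01500 + 46.82·0.6023 + 30.23·0.5606 + 387.4·0.04960 + 83.82·0.002000 = 87.45 pbw
Glass mass = batch − LOI = 728.2 − 87.45 = 640.7 pbw (= the summed oxide contributions)
wt % = oxide mass / glass mass × 100

Glass mass = 640.7 pbw (batch 728.2 − LOI 87.45).
Composition: Na2O 4.383%, MgO 36.57%, Li2O 2.906%, SiO2 37.95%, ZnO 13.06%, B2O3 5.141%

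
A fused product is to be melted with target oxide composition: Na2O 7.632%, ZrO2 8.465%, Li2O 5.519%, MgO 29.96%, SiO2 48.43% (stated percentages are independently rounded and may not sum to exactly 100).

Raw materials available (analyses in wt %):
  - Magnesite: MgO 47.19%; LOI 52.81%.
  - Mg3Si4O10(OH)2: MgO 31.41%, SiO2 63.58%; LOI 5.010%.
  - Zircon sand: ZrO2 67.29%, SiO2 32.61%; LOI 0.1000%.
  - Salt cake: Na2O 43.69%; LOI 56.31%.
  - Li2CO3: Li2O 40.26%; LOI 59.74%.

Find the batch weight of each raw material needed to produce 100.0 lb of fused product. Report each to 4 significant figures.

Batch per 100.0 lb fused product:
  Magnesite: 17.08 lb
  Mg3Si4O10(OH)2: 69.72 lb
  Zircon sand: 12.58 lb
  Salt cake: 17.47 lb
  Li2CO3: 13.71 lb
Total batch = 130.6 lb; LOI loss = 30.55 lb; yield = 76.60%

Full float precision is held from first step to last. Intermediates appear (rounded to 4 significant digits) across the worked steps; each reported value is rounded just once — the derived quantities, which include the totals, glass mass, yield, the five compositions, ignition loss, are computed at exact precision, exactly as printed in problem or answer, starting from the weights for 100.0 lb of glass.
Oxide-by-oxide targets in 100.0 lb fused product:
  Na2O: 7.632% × 100.0 = 7.632 lb
  ZrO2: 8.465% × 100.0 = 8.465 lb
  Li2O: 5.519% × 100.0 = 5.519 lb
  MgO: 29.96% × 100.0 = 29.96 lb
  SiO2: 48.43% × 100.0 = 48.43 lb
Checking each oxide sum using the reported weights, against the basis in use (each sum matches its target mass modulo rounding of the values):
  Na2O: 17.47·0.4369 = 7.633 lb (target 7.632 lb)
  ZrO2: 12.58·0.6729 = 8.465 lb (target 8.465 lb)
  Li2O: 13.71·0.4026 = 5.520 lb (target 5.519 lb)
  MgO: 17.08·0.4719 + 69.72·0.3141 = 29.96 lb (target 29.96 lb)
  SiO2: 69.72·0.6358 + 12.58·0.3261 = 48.43 lb (target 48.43 lb)
Glass-mass closure: total batch − LOI = 100.0 lb (oxide target masses add up to 100.0 lb; the stated basis being 100.0 lb — any gap is answer rounding).
Total batch = Σ batch = 130.6 lb; the LOI term Σ batch·LOI equals 30.55 lb; as yield: glass ÷ batch → 76.60%.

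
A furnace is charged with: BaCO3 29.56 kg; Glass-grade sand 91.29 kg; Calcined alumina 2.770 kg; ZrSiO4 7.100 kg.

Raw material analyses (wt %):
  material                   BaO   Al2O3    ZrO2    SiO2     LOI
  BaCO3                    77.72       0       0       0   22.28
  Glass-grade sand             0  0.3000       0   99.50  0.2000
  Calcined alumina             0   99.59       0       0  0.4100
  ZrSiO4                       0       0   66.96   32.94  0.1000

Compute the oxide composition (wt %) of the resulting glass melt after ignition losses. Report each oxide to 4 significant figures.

Intermediates are printed with 4-significant-figure rounding on the page. Every computation carries full precision in every operation. Each reported figure takes just one rounding; the derived quantities (glass mass, LOI, the totals, four oxide percentages, yield) are recomputed using the weight values on 123.9 kg of glass at exact precision, as given in the question or the answer.
Per-oxide mass from batch:
  BaO: 29.56·0.7772 = 22.97 kg
  Al2O3: 91.29·0.003000 + 2.770·0.9959 = 3.033 kg
  ZrO2: 7.100·0.6696 = 4.754 kg
  SiO2: 91.29·0.9950 + 7.100·0.3294 = 93.17 kg
LOI: 29.56·0.2228 + 91.29·0.002000 + 2.770·0.004100 + 7.100·0.001000 = 6.787 kg
batch − LOI leaves glass = 130.7 − 6.787 = 123.9 kg (equal to the oxide-mass sum)
percent share: oxide ÷ glass, ×100

Glass mass = 123.9 kg (batch 130.7 − LOI 6.787).
Composition: BaO 18.54%, Al2O3 2.447%, ZrO2 3.836%, SiO2 75.18%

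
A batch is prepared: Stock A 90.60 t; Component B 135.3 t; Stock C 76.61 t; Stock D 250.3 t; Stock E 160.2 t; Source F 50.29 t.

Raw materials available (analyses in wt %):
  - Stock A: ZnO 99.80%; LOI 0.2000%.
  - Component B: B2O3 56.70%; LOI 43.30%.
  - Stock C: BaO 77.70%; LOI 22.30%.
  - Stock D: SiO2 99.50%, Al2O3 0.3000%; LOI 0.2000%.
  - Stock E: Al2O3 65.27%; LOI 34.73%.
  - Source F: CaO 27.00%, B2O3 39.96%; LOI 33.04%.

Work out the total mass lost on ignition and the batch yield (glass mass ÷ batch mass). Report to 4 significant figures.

The whole derivation keeps exact precision at every stage. Mid-chain values are displayed rounded to four significant figures at each printed step; a single rounding completes every reported value — all derived quantities, including net glass mass, LOI, the totals, yield, six oxide percentages, are rebuilt from the weighed amounts at 614.7 t of glass at exact precision, as they appear in the question or the answer.
LOI of each material in turn:
  Stock A: 90.60 × 0.002000 = 0.1812 t
  Component B: 135.3 × 0.4330 = 58.58 t
  Stock C: 76.61 × 0.2230 = 17.08 t
  Stock D: 250.3 × 0.002000 = 0.5006 t
  Stock E: 160.2 × 0.3473 = 55.64 t
  Source F: 50.29 × 0.3304 = 16.62 t
Total LOI = 148.6 t
Glass = batch − LOI = 763.3 − 148.6 = 614.7 t

LOI loss = 148.6 t; glass = 614.7 t; yield = 80.53%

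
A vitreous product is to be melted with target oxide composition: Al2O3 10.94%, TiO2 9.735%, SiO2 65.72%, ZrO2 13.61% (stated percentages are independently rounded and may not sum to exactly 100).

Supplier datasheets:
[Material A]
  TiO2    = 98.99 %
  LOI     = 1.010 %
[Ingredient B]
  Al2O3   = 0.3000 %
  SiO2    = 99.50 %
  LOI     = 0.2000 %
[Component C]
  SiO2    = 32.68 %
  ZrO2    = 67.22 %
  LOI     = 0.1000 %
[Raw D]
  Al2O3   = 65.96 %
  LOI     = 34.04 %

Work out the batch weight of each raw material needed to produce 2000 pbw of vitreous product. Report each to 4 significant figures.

Batch per 2000 pbw vitreous product:
  Material A: 196.7 pbw
  Ingredient B: 1188 pbw
  Component C: 404.9 pbw
  Raw D: 326.3 pbw
Total batch = 2116 pbw; LOI loss = 115.8 pbw; yield = 94.53%

Full precision is held throughout — values along the way are shown, rounded to four significant digits, when written out; each reported result carries a single rounding. Derived quantities are re-derived in full precision (LOI, yield, the totals, four oxide percentages, net glass mass) starting from the weights per 2000 pbw of glass exactly as printed in the problem or answer text.
Oxide-by-oxide targets in 2000 pbw vitreous product:
  Al2O3: 10.94% × 2000 = 218.8 pbw
  TiO2: 9.735% × 2000 = 194.7 pbw
  SiO2: 65.72% × 2000 = 1314 pbw
  ZrO2: 13.61% × 2000 = 272.2 pbw
Balance tally, oxide-wise, from the weights as reported, against the basis in use (delivered sums recover each target up to rounding of the answer):
  Al2O3: 1188·0.003000 + 326.3·0.6596 = 218.8 pbw (target 218.8 pbw)
  TiO2: 196.7·0.9899 = 194.7 pbw (target 194.7 pbw)
  SiO2: 1188·0.9950 + 404.9·0.3268 = 1314 pbw (target 1314 pbw)
  ZrO2: 404.9·0.6722 = 272.2 pbw (target 272.2 pbw)
The glass-mass cross-check: net batch after ignition = 2000 pbw (targets for the oxides total 2000 pbw; with the basis standing at 2000 pbw — deltas are rounding alone).
Batch grand total — Σ batch = 2116 pbw; the LOI term Σ batch·LOI equals 115.8 pbw; yield = glass ÷ total batch = 94.53%.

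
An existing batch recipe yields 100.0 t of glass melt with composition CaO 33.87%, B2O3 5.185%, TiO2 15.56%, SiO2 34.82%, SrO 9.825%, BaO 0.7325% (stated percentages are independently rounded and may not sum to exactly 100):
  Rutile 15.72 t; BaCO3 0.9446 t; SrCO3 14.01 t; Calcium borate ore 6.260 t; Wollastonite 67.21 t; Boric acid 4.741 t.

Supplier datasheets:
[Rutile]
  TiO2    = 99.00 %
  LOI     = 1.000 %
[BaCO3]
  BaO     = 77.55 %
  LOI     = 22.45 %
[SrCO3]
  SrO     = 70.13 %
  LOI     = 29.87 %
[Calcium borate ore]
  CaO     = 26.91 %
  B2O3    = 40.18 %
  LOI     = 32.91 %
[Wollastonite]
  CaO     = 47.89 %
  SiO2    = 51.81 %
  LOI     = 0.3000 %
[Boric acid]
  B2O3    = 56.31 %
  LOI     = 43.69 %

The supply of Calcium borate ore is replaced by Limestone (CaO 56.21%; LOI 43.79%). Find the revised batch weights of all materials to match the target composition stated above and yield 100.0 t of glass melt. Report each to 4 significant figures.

All internal work keeps full precision at every stage. Intermediates appear (rounded to 4 significant figures) when written out — each reported figure is rounded exactly once. The derived quantities are recomputed from the batch weights at 100.0 t of glass in full precision (LOI, the yield, the totals, glass mass, six oxide percentages), as written in the problem or answer text.
Oxide-by-oxide targets in 100.0 t glass melt:
  CaO: 33.87% × 100.0 = 33.87 t
  B2O3: 5.185% × 100.0 = 5.185 t
  TiO2: 15.56% × 100.0 = 15.56 t
  SiO2: 34.82% × 100.0 = 34.82 t
  SrO: 9.825% × 100.0 = 9.825 t
  BaO: 0.7325% × 100.0 = 0.7325 t
Sums-versus-targets review with the batch weights as given, relative to the basis at hand (sum by sum, the targets are met net of answer rounding effects):
  CaO: 2.997·0.5621 + 67.21·0.4789 = 33.87 t (target 33.87 t)
  B2O3: 9.208·0.5631 = 5.185 t (target 5.185 t)
  TiO2: 15.72·0.9900 = 15.56 t (target 15.56 t)
  SiO2: 67.21·0.5181 = 34.82 t (target 34.82 t)
  SrO: 14.01·0.7013 = 9.825 t (target 9.825 t)
  BaO: 0.9446·0.7755 = 0.7325 t (target 0.7325 t)
Glass-mass closure: total charge less LOI = 100.0 t (targets for the oxides total 99.99 t; versus the stated basis of 100.0 t — rounding explains the deltas).
Adding the batch up: Σ batch = 110.1 t; Σ batch·LOI gives LOI loss = 10.09 t; yield = glass ÷ total batch = 90.83%.

Revised batch per 100.0 t glass melt:
  Rutile: 15.72 t
  BaCO3: 0.9446 t
  SrCO3: 14.01 t
  Limestone: 2.997 t
  Wollastonite: 67.21 t
  Boric acid: 9.208 t
Total batch = 110.1 t; LOI loss = 10.09 t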